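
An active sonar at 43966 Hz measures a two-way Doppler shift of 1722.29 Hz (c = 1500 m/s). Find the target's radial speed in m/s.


29.38 m/s


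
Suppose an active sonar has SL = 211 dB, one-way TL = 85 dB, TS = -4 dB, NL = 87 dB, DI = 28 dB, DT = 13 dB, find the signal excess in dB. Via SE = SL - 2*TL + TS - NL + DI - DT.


SE = SL - 2*TL + TS - NL + DI - DT = 211 - 2*85 + (-4) - 87 + 28 - 13 = -35

-35 dB


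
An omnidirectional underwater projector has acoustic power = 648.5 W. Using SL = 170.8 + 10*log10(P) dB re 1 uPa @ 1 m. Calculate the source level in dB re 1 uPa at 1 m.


SL = 170.8 + 10*log10(648.5) = 170.8 + 28.12 = 198.92

198.92 dB


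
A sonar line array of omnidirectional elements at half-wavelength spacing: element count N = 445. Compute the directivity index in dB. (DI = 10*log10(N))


DI = 10*log10(445) = 26.48

26.48 dB


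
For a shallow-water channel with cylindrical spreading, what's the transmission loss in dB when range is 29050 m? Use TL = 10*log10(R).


TL = 10*log10(29050) = 44.63

44.63 dB


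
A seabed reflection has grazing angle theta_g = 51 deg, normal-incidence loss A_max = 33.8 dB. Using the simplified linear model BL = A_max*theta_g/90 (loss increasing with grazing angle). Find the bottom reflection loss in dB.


BL = A_max * theta_g / 90 = 33.8 * 51 / 90 = 19.15

19.15 dB


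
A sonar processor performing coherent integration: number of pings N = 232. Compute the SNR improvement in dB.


23.65 dB


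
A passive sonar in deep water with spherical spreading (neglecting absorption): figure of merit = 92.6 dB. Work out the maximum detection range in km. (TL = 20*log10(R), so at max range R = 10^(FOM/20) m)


42.66 km


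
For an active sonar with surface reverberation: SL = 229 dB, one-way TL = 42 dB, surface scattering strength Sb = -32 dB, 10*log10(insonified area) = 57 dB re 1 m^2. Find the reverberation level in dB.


170 dB


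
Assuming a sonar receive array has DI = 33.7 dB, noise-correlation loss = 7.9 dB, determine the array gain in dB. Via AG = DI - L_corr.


25.8 dB


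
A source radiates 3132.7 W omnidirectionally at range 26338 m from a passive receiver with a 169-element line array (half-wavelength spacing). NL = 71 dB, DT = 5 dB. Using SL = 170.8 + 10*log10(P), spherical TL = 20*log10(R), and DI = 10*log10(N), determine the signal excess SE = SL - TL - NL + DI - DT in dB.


Step 1: SL = 170.8 + 10*log10(3132.7) = 205.76 dB
Step 2: TL = 20*log10(26338) = 88.41 dB
Step 3: DI = 10*log10(169) = 22.28 dB
Step 4: SE = SL - TL - NL + DI - DT = 205.76 - 88.41 - 71 + 22.28 - 5 = 63.63

63.63 dB


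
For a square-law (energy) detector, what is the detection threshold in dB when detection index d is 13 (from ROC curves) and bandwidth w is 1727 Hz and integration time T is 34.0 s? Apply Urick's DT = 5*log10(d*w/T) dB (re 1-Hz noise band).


DT = 5*log10(d*w/T) = 5*log10(13 * 1727 / 34.0) = 5*log10(660.32) = 14.1

14.1 dB


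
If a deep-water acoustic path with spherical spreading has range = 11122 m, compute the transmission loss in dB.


TL = 20*log10(11122) = 80.92

80.92 dB


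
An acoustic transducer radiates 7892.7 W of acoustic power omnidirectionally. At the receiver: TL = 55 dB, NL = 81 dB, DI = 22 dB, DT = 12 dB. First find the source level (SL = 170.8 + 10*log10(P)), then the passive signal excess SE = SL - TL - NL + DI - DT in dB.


Step 1: SL = 170.8 + 10*log10(7892.7) = 209.77 dB
Step 2: SE = SL - TL - NL + DI - DT = 209.77 - 55 - 81 + 22 - 12 = 83.77

83.77 dB


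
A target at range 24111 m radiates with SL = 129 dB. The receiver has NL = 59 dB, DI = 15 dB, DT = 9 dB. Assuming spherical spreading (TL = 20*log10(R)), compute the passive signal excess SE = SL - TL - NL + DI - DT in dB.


Step 1: TL = 20*log10(24111) = 87.64 dB
Step 2: SE = 129 - 87.64 - 59 + 15 - 9 = -11.64

-11.64 dB


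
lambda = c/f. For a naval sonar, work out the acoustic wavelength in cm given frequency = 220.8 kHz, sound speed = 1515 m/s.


0.69 cm


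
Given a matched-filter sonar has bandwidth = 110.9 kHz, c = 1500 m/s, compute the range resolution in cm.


0.68 cm


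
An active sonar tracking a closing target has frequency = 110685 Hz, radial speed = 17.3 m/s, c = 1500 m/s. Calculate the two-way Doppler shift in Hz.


2553.13 Hz


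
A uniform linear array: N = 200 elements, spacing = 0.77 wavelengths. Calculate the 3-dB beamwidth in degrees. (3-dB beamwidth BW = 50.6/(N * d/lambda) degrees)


BW = 50.6 / (200 * 0.77) = 50.6 / 154.0 = 0.33

0.33 deg


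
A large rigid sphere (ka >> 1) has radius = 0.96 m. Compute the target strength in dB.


-6.38 dB


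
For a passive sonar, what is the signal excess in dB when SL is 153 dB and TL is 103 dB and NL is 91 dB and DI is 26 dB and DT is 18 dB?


-33 dB


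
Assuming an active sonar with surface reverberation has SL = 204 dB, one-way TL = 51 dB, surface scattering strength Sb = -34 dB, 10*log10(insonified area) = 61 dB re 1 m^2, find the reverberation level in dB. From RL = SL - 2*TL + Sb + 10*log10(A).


RL = SL - 2*TL + Sb + 10*log10(A) = 204 - 2*51 + (-34) + 61 = 129

129 dB


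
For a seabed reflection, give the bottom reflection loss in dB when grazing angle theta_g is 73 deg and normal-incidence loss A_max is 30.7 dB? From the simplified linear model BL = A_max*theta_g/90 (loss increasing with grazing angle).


24.9 dB


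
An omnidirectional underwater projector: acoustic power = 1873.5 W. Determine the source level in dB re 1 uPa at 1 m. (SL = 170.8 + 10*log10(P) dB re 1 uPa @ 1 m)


SL = 170.8 + 10*log10(1873.5) = 170.8 + 32.73 = 203.53

203.53 dB


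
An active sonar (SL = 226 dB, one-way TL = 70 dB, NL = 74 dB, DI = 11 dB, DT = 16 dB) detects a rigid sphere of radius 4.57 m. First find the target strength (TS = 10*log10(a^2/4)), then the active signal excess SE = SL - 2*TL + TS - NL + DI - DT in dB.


Step 1: TS = 10*log10(4.57^2/4) = 7.18 dB
Step 2: SE = SL - 2*TL + TS - NL + DI - DT = 226 - 2*70 + (7.18) - 74 + 11 - 16 = 14.18

14.18 dB


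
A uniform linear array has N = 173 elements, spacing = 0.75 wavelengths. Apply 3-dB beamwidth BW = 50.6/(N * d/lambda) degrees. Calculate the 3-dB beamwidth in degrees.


0.39 deg


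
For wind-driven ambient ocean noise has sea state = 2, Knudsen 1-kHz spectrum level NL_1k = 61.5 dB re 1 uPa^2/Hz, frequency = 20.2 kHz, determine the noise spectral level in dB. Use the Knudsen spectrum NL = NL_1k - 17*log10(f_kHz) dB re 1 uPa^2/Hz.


39.31 dB


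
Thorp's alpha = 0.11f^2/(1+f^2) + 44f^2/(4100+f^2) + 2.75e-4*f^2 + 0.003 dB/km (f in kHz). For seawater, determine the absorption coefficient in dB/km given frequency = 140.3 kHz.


f^2 = 19684.09
alpha = 0.11*19684.09/(1+19684.09) + 44*19684.09/(4100+19684.09) + 2.75e-4*19684.09 + 0.003 = 41.941

41.941 dB/km


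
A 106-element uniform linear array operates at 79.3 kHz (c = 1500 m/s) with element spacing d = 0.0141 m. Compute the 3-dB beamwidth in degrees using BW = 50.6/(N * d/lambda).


Step 1: lambda = 1500/79300 = 0.01892 m
Step 2: d/lambda = 0.0141/0.01892 = 0.7452
Step 3: BW = 50.6/(N * d/lambda) = 50.6/(106 * 0.7452) = 0.64

0.64 deg


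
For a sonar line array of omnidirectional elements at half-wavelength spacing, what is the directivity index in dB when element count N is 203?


DI = 10*log10(203) = 23.07

23.07 dB


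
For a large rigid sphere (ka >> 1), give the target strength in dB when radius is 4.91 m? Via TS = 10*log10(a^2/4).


TS = 10*log10(4.91^2 / 4) = 10*log10(6.027025) = 7.8

7.8 dB


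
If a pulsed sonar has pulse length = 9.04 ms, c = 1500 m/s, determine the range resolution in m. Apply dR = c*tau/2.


dR = c*tau/2 = 1500 * 9.04e-3 / 2 = 6.78

6.78 m


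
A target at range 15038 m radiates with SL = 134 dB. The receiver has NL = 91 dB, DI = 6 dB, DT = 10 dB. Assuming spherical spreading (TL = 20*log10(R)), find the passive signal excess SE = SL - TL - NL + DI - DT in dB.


-44.54 dB


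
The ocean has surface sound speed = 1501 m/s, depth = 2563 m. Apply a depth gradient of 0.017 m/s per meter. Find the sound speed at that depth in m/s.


c = 1501 + 0.017 * 2563 = 1544.571

1544.571 m/s


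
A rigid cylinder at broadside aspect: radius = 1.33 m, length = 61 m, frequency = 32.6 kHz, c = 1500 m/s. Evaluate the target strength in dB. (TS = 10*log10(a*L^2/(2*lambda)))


47.31 dB


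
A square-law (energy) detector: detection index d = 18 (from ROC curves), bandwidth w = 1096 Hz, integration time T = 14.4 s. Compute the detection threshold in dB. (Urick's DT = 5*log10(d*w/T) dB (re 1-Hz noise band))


DT = 5*log10(d*w/T) = 5*log10(18 * 1096 / 14.4) = 5*log10(1370.0) = 15.68

15.68 dB


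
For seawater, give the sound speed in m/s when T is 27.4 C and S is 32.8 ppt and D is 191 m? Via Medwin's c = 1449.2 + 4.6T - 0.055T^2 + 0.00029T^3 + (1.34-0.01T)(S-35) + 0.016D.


c = 1449.2 + 4.6*27.4 - 0.055*27.4^2 + 0.00029*27.4^3 + (1.34 - 0.01*27.4)*(32.8 - 35) + 0.016*191 = 1540.62

1540.62 m/s


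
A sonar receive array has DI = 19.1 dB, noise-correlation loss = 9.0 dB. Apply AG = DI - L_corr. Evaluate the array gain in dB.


AG = DI - L_corr = 19.1 - 9.0 = 10.1

10.1 dB


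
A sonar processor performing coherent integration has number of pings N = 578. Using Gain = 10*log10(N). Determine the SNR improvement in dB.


Gain = 10*log10(578) = 27.62

27.62 dB


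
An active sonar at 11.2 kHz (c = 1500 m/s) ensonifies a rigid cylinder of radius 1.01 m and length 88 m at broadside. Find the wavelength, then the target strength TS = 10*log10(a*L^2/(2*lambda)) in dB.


Step 1: lambda = c/f = 1500/11200 = 0.13393 m
Step 2: TS = 10*log10(a*L^2/(2*lambda)) = 10*log10(1.01*88^2/(2*0.13393)) = 44.65

44.65 dB


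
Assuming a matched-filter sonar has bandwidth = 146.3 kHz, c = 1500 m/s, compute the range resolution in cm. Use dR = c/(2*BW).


dR = c/(2*BW) = 1500 / (2 * 146.3e3) = 0.0051 m = 0.51 cm

0.51 cm


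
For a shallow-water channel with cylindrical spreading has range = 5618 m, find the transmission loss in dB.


TL = 10*log10(5618) = 37.5

37.5 dB


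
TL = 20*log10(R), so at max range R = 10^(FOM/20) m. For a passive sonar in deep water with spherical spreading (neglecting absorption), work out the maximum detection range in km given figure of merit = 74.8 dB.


5.5 km


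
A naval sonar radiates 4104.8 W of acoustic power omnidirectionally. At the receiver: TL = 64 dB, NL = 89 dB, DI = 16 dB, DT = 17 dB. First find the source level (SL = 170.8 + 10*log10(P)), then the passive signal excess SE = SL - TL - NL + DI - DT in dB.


Step 1: SL = 170.8 + 10*log10(4104.8) = 206.93 dB
Step 2: SE = SL - TL - NL + DI - DT = 206.93 - 64 - 89 + 16 - 17 = 52.93

52.93 dB


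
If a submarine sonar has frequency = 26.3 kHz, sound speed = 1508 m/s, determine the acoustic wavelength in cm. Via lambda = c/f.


5.73 cm


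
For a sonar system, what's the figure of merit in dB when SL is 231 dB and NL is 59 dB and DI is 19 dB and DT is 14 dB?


FOM = SL - NL + DI - DT = 231 - 59 + 19 - 14 = 177

177 dB


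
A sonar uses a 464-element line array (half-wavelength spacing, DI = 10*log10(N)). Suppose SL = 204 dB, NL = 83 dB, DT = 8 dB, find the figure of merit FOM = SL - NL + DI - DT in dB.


Step 1: DI = 10*log10(464) = 26.67 dB
Step 2: FOM = SL - NL + DI - DT = 204 - 83 + 26.67 - 8 = 139.67

139.67 dB


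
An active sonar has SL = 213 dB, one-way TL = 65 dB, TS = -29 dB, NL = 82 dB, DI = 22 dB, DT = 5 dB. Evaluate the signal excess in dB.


SE = SL - 2*TL + TS - NL + DI - DT = 213 - 2*65 + (-29) - 82 + 22 - 5 = -11

-11 dB


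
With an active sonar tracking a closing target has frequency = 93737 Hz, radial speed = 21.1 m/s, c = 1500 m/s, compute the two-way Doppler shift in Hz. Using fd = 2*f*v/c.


2637.13 Hz


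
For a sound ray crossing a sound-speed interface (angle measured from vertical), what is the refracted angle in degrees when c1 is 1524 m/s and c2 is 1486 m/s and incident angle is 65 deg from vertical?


62.09 deg


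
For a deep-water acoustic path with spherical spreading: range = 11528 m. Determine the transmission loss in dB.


TL = 20*log10(11528) = 81.24

81.24 dB


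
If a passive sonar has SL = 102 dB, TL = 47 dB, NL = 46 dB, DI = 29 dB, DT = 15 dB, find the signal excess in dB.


SE = SL - TL - NL + DI - DT = 102 - 47 - 46 + 29 - 15 = 23

23 dB


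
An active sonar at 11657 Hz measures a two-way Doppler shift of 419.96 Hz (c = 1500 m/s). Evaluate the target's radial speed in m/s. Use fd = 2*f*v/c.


From fd = 2*f*v/c, v = c*fd/(2*f) = 1500 * 419.96 / (2*11657) = 27.02

27.02 m/s


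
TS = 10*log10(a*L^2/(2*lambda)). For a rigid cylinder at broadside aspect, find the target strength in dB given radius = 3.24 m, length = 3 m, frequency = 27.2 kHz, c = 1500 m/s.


lambda = 1500/27200 = 0.05515 m
TS = 10*log10(3.24*3^2/(2*0.05515)) = 24.22

24.22 dB


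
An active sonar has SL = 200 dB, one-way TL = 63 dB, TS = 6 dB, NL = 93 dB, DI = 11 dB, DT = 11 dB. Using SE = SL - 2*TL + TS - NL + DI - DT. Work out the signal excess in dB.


SE = SL - 2*TL + TS - NL + DI - DT = 200 - 2*63 + (6) - 93 + 11 - 11 = -13

-13 dB


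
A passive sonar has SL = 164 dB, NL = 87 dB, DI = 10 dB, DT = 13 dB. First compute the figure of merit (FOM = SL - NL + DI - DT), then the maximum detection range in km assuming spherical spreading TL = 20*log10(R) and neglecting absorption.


Step 1: FOM = SL - NL + DI - DT = 164 - 87 + 10 - 13 = 74 dB
Step 2: at max range FOM = TL = 20*log10(R), so R = 10^(74/20) = 5011.87 m = 5.01 km

5.01 km


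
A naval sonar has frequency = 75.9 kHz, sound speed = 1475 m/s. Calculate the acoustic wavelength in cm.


lambda = c/f = 1475 / 75900 = 0.0194 m = 1.94 cm

1.94 cm


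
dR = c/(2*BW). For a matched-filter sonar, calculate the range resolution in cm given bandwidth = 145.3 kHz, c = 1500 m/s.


dR = c/(2*BW) = 1500 / (2 * 145.3e3) = 0.0052 m = 0.52 cm

0.52 cm


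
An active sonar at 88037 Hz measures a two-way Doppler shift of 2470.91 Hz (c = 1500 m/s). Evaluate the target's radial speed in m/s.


From fd = 2*f*v/c, v = c*fd/(2*f) = 1500 * 2470.91 / (2*88037) = 21.05

21.05 m/s


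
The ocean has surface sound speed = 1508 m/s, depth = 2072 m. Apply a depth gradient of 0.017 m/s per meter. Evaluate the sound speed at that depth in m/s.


c = 1508 + 0.017 * 2072 = 1543.224

1543.224 m/s


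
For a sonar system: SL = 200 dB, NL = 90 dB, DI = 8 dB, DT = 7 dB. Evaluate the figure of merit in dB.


111 dB


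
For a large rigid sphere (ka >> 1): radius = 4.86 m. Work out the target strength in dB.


7.71 dB


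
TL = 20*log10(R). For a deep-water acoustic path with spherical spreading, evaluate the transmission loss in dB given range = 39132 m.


91.85 dB


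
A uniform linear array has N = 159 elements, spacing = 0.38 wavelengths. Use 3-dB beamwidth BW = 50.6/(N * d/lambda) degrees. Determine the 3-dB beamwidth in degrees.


0.84 deg


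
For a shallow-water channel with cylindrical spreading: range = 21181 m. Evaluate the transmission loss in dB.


TL = 10*log10(21181) = 43.26

43.26 dB


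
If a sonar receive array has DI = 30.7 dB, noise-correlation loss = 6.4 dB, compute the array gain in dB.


AG = DI - L_corr = 30.7 - 6.4 = 24.3

24.3 dB


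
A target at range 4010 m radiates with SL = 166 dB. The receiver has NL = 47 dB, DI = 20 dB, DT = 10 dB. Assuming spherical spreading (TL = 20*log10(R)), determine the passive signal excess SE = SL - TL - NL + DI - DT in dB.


Step 1: TL = 20*log10(4010) = 72.06 dB
Step 2: SE = 166 - 72.06 - 47 + 20 - 10 = 56.94

56.94 dB


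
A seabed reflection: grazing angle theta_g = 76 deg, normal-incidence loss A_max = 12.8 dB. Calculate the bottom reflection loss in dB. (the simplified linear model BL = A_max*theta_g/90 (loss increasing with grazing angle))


BL = A_max * theta_g / 90 = 12.8 * 76 / 90 = 10.81

10.81 dB


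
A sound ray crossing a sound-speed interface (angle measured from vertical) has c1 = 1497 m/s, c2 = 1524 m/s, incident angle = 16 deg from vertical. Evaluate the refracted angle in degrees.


16.3 deg


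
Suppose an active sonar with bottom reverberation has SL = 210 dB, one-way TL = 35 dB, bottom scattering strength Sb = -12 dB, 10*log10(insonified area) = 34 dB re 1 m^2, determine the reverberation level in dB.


RL = SL - 2*TL + Sb + 10*log10(A) = 210 - 2*35 + (-12) + 34 = 162

162 dB


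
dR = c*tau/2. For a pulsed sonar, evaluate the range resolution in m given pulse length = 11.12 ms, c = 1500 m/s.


8.34 m


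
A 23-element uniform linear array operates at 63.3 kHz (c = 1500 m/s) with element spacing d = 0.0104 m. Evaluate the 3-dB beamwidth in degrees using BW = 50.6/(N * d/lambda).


Step 1: lambda = 1500/63300 = 0.0237 m
Step 2: d/lambda = 0.0104/0.0237 = 0.4388
Step 3: BW = 50.6/(N * d/lambda) = 50.6/(23 * 0.4388) = 5.01

5.01 deg


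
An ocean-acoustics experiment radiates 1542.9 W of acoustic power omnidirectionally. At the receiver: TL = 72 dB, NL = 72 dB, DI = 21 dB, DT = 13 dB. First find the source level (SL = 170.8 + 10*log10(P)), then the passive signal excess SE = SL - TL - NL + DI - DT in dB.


Step 1: SL = 170.8 + 10*log10(1542.9) = 202.68 dB
Step 2: SE = SL - TL - NL + DI - DT = 202.68 - 72 - 72 + 21 - 13 = 66.68

66.68 dB


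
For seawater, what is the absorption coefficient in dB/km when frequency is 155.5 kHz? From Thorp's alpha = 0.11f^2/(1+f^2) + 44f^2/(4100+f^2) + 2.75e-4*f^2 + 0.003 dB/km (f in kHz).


f^2 = 24180.25
alpha = 0.11*24180.25/(1+24180.25) + 44*24180.25/(4100+24180.25) + 2.75e-4*24180.25 + 0.003 = 44.384

44.384 dB/km


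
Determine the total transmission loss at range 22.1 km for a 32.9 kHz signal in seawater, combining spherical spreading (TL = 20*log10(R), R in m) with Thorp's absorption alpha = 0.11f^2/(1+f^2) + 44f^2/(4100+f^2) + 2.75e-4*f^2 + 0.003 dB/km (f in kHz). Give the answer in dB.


Step 1 (Thorp): alpha = 0.11*1082.41/(1+1082.41) + 44*1082.41/(4100+1082.41) + 2.75e-4*1082.41 + 0.003 = 9.6005 dB/km
Step 2: TL_spread = 20*log10(22100) = 86.89 dB
Step 3: TL_abs = alpha*R = 9.6005 * 22.1 = 212.17 dB
Step 4: TL_total = 86.89 + 212.17 = 299.06

299.06 dB


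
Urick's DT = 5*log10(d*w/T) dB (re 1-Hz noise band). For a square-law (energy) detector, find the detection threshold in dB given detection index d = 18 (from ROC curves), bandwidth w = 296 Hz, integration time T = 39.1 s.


DT = 5*log10(d*w/T) = 5*log10(18 * 296 / 39.1) = 5*log10(136.27) = 10.67

10.67 dB


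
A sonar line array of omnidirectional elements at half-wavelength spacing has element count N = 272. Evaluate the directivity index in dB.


24.35 dB


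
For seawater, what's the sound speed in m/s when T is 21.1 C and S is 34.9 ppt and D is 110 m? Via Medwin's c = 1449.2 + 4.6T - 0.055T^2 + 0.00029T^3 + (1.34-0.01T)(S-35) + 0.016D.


c = 1449.2 + 4.6*21.1 - 0.055*21.1^2 + 0.00029*21.1^3 + (1.34 - 0.01*21.1)*(34.9 - 35) + 0.016*110 = 1526.14

1526.14 m/s


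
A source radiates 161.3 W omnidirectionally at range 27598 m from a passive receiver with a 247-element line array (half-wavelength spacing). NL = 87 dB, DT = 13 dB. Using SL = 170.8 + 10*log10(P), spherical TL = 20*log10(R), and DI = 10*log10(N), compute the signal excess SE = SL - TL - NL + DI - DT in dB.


Step 1: SL = 170.8 + 10*log10(161.3) = 192.88 dB
Step 2: TL = 20*log10(27598) = 88.82 dB
Step 3: DI = 10*log10(247) = 23.93 dB
Step 4: SE = SL - TL - NL + DI - DT = 192.88 - 88.82 - 87 + 23.93 - 13 = 27.99

27.99 dB


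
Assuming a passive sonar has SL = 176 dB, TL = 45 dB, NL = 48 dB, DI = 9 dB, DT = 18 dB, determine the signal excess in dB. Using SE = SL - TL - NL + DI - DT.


SE = SL - TL - NL + DI - DT = 176 - 45 - 48 + 9 - 18 = 74

74 dB


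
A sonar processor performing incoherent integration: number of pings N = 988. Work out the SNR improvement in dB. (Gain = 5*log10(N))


Gain = 5*log10(988) = 14.97

14.97 dB


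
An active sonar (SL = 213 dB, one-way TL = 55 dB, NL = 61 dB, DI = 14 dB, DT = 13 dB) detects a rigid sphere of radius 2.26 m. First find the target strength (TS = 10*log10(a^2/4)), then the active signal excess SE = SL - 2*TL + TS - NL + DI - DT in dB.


Step 1: TS = 10*log10(2.26^2/4) = 1.06 dB
Step 2: SE = SL - 2*TL + TS - NL + DI - DT = 213 - 2*55 + (1.06) - 61 + 14 - 13 = 44.06

44.06 dB


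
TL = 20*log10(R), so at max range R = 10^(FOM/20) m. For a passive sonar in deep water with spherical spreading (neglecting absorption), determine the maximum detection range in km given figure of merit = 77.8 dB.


7.76 km


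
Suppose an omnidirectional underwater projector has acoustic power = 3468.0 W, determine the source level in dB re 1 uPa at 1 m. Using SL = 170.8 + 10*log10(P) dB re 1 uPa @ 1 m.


SL = 170.8 + 10*log10(3468.0) = 170.8 + 35.4 = 206.2

206.2 dB


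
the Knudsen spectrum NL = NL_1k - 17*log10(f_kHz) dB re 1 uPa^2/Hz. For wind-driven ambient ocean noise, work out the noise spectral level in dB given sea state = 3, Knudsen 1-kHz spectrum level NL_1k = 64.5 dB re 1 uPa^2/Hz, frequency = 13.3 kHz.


NL = NL_1k - 17*log10(f_kHz) = 64.5 - 17*log10(13.3) = 64.5 - (19.11) = 45.39

45.39 dB


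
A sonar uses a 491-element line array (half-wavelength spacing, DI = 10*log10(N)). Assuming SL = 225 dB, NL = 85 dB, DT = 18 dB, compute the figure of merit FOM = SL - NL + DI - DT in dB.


Step 1: DI = 10*log10(491) = 26.91 dB
Step 2: FOM = SL - NL + DI - DT = 225 - 85 + 26.91 - 18 = 148.91

148.91 dB


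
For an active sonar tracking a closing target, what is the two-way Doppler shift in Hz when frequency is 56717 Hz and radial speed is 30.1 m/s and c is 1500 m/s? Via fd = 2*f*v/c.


2276.24 Hz


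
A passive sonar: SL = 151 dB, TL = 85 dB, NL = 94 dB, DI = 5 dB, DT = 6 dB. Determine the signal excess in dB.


SE = SL - TL - NL + DI - DT = 151 - 85 - 94 + 5 - 6 = -29

-29 dB


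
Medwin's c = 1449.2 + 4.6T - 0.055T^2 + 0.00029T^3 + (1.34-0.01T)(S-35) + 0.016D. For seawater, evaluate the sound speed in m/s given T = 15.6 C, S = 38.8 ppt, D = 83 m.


c = 1449.2 + 4.6*15.6 - 0.055*15.6^2 + 0.00029*15.6^3 + (1.34 - 0.01*15.6)*(38.8 - 35) + 0.016*83 = 1514.5

1514.5 m/s


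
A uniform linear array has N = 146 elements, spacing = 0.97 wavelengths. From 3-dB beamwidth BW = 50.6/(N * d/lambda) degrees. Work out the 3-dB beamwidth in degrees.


0.36 deg


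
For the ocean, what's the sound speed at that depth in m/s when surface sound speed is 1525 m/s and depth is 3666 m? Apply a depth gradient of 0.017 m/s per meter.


c = 1525 + 0.017 * 3666 = 1587.322

1587.322 m/s


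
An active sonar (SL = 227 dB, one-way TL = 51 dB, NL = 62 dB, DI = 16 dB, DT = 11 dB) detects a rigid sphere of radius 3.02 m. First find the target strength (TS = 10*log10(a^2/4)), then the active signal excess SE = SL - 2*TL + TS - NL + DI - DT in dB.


Step 1: TS = 10*log10(3.02^2/4) = 3.58 dB
Step 2: SE = SL - 2*TL + TS - NL + DI - DT = 227 - 2*51 + (3.58) - 62 + 16 - 11 = 71.58

71.58 dB


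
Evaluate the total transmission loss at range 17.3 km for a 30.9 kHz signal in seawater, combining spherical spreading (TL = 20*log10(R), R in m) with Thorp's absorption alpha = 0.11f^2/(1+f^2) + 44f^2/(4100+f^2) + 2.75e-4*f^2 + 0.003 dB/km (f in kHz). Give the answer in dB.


235.04 dB


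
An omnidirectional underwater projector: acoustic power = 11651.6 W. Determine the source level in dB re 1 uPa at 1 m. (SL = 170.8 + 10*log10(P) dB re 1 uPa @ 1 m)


211.46 dB


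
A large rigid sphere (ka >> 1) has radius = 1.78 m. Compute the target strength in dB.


-1.01 dB


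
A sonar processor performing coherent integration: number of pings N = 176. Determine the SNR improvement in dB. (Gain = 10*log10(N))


Gain = 10*log10(176) = 22.46

22.46 dB


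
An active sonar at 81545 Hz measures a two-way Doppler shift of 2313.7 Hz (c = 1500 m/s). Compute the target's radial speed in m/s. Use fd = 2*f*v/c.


From fd = 2*f*v/c, v = c*fd/(2*f) = 1500 * 2313.7 / (2*81545) = 21.28

21.28 m/s


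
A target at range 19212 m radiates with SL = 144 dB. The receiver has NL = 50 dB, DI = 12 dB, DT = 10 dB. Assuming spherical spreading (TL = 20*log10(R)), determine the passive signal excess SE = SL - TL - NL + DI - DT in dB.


10.33 dB


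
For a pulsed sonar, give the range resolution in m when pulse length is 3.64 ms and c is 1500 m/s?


2.73 m


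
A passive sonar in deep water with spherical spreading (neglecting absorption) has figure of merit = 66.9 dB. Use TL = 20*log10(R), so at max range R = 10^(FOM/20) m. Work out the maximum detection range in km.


At max range FOM = TL, so 20*log10(R) = 66.9
R = 10^(66.9/20) = 2213.09 m = 2.21 km

2.21 km


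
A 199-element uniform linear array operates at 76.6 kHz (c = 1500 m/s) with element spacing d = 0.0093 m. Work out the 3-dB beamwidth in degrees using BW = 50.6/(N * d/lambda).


Step 1: lambda = 1500/76600 = 0.01958 m
Step 2: d/lambda = 0.0093/0.01958 = 0.475
Step 3: BW = 50.6/(N * d/lambda) = 50.6/(199 * 0.475) = 0.54

0.54 deg


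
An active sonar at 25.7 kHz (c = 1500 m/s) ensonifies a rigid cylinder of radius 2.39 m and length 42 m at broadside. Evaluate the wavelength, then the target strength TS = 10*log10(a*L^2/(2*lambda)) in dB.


Step 1: lambda = c/f = 1500/25700 = 0.05837 m
Step 2: TS = 10*log10(a*L^2/(2*lambda)) = 10*log10(2.39*42^2/(2*0.05837)) = 45.58

45.58 dB


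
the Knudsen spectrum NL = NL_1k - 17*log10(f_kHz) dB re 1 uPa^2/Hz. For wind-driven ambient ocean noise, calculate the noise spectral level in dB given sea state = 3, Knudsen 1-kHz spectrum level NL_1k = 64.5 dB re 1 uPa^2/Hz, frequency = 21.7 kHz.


41.78 dB


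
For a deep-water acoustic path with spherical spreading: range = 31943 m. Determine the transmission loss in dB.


TL = 20*log10(31943) = 90.09

90.09 dB


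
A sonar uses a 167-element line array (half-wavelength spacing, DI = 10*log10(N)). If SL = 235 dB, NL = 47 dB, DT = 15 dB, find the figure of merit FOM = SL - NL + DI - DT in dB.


195.23 dB


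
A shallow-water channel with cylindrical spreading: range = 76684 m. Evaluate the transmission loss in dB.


TL = 10*log10(76684) = 48.85

48.85 dB


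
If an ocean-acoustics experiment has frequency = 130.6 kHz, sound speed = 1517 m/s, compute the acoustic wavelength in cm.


lambda = c/f = 1517 / 130600 = 0.0116 m = 1.16 cm

1.16 cm


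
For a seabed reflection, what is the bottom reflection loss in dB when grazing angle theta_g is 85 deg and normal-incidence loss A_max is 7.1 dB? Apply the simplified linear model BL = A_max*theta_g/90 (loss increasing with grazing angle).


BL = A_max * theta_g / 90 = 7.1 * 85 / 90 = 6.71

6.71 dB


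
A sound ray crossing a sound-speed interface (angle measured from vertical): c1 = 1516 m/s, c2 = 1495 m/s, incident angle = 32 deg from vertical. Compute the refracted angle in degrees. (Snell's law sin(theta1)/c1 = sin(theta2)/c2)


31.51 deg


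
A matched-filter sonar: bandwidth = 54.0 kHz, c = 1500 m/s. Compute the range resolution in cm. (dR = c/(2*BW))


dR = c/(2*BW) = 1500 / (2 * 54.0e3) = 0.0139 m = 1.39 cm

1.39 cm


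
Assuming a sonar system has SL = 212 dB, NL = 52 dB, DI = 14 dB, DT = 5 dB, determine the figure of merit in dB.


FOM = SL - NL + DI - DT = 212 - 52 + 14 - 5 = 169

169 dB


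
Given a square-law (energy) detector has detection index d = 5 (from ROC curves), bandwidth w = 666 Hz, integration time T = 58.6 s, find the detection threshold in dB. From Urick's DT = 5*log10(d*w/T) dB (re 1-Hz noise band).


DT = 5*log10(d*w/T) = 5*log10(5 * 666 / 58.6) = 5*log10(56.83) = 8.77

8.77 dB


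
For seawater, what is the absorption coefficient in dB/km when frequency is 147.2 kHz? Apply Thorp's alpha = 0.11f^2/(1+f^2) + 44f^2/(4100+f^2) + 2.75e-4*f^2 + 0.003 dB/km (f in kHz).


f^2 = 21667.84
alpha = 0.11*21667.84/(1+21667.84) + 44*21667.84/(4100+21667.84) + 2.75e-4*21667.84 + 0.003 = 43.071

43.071 dB/km


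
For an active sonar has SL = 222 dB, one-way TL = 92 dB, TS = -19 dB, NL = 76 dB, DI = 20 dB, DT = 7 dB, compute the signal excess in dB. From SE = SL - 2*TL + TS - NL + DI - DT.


SE = SL - 2*TL + TS - NL + DI - DT = 222 - 2*92 + (-19) - 76 + 20 - 7 = -44

-44 dB


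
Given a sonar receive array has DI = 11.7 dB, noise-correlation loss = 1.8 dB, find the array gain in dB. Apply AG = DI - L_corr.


AG = DI - L_corr = 11.7 - 1.8 = 9.9

9.9 dB


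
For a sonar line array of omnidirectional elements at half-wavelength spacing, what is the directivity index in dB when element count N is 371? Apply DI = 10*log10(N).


DI = 10*log10(371) = 25.69

25.69 dB


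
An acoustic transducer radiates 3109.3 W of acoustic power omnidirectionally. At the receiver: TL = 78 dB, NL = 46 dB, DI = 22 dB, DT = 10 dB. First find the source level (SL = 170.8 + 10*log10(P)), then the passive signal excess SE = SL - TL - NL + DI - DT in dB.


Step 1: SL = 170.8 + 10*log10(3109.3) = 205.73 dB
Step 2: SE = SL - TL - NL + DI - DT = 205.73 - 78 - 46 + 22 - 10 = 93.73

93.73 dB


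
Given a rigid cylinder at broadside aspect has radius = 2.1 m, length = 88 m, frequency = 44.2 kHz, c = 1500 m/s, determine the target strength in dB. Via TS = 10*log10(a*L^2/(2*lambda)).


lambda = 1500/44200 = 0.03394 m
TS = 10*log10(2.1*88^2/(2*0.03394)) = 53.79

53.79 dB


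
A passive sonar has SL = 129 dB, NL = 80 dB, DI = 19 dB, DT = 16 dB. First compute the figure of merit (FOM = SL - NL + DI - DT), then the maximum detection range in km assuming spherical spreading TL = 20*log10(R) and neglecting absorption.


Step 1: FOM = SL - NL + DI - DT = 129 - 80 + 19 - 16 = 52 dB
Step 2: at max range FOM = TL = 20*log10(R), so R = 10^(52/20) = 398.11 m = 0.4 km

0.4 km


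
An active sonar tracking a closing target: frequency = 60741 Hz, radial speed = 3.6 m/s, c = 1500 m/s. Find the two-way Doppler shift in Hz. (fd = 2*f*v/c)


291.56 Hz


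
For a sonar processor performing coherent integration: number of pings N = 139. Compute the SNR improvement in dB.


Gain = 10*log10(139) = 21.43

21.43 dB


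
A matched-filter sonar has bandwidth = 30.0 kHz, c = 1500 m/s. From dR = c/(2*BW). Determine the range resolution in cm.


dR = c/(2*BW) = 1500 / (2 * 30.0e3) = 0.025 m = 2.5 cm

2.5 cm


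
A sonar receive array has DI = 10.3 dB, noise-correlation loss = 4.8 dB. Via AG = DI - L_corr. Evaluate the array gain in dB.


AG = DI - L_corr = 10.3 - 4.8 = 5.5

5.5 dB


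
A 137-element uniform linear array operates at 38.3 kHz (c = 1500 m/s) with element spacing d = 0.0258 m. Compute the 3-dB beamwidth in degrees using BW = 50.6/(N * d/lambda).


Step 1: lambda = 1500/38300 = 0.03916 m
Step 2: d/lambda = 0.0258/0.03916 = 0.6588
Step 3: BW = 50.6/(N * d/lambda) = 50.6/(137 * 0.6588) = 0.56

0.56 deg


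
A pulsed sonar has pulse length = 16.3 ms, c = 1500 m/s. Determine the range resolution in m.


12.225 m


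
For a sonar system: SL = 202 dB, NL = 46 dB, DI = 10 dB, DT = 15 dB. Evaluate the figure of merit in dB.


151 dB


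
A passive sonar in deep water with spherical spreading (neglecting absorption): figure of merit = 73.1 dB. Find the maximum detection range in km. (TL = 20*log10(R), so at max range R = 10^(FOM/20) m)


At max range FOM = TL, so 20*log10(R) = 73.1
R = 10^(73.1/20) = 4518.56 m = 4.52 km

4.52 km


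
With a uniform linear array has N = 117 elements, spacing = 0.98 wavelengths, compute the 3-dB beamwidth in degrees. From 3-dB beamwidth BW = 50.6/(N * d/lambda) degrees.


BW = 50.6 / (117 * 0.98) = 50.6 / 114.66 = 0.44

0.44 deg


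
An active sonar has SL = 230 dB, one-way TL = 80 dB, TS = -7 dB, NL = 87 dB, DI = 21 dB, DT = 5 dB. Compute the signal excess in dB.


-8 dB


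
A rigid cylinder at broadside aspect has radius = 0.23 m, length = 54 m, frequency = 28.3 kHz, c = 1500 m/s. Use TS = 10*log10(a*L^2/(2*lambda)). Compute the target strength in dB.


lambda = 1500/28300 = 0.053 m
TS = 10*log10(0.23*54^2/(2*0.053)) = 38.01

38.01 dB


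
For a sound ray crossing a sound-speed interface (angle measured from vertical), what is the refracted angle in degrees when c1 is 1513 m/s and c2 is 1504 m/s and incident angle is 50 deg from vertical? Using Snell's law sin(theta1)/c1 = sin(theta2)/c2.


sin(theta2) = (c2/c1)*sin(theta1) = (1504/1513)*sin(50 deg) = 0.76149
theta2 = arcsin(0.76149) = 49.6

49.6 deg


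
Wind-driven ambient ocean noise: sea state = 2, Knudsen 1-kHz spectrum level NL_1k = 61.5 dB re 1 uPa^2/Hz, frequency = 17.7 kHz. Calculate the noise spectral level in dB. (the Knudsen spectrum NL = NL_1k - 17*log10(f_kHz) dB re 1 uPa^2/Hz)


NL = NL_1k - 17*log10(f_kHz) = 61.5 - 17*log10(17.7) = 61.5 - (21.22) = 40.28

40.28 dB


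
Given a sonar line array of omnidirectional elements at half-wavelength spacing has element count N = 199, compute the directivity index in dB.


DI = 10*log10(199) = 22.99

22.99 dB


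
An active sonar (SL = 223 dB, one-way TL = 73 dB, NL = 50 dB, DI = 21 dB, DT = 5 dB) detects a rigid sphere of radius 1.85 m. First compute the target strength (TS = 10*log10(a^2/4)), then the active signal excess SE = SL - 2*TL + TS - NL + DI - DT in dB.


Step 1: TS = 10*log10(1.85^2/4) = -0.68 dB
Step 2: SE = SL - 2*TL + TS - NL + DI - DT = 223 - 2*73 + (-0.68) - 50 + 21 - 5 = 42.32

42.32 dB


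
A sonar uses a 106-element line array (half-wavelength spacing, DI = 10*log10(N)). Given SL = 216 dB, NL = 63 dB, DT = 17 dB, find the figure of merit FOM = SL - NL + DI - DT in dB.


Step 1: DI = 10*log10(106) = 20.25 dB
Step 2: FOM = SL - NL + DI - DT = 216 - 63 + 20.25 - 17 = 156.25

156.25 dB


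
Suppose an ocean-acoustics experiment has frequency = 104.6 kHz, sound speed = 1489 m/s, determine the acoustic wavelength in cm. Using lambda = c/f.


lambda = c/f = 1489 / 104600 = 0.0142 m = 1.42 cm

1.42 cm


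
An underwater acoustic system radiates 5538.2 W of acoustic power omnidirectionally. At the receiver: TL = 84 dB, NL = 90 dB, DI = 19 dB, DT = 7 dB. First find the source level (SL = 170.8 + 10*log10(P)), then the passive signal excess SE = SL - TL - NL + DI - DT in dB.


Step 1: SL = 170.8 + 10*log10(5538.2) = 208.23 dB
Step 2: SE = SL - TL - NL + DI - DT = 208.23 - 84 - 90 + 19 - 7 = 46.23

46.23 dB


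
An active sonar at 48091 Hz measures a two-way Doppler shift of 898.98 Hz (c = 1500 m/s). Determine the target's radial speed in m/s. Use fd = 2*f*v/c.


From fd = 2*f*v/c, v = c*fd/(2*f) = 1500 * 898.98 / (2*48091) = 14.02

14.02 m/s


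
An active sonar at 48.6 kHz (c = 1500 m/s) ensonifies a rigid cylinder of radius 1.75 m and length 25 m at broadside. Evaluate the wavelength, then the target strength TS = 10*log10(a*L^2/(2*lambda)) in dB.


Step 1: lambda = c/f = 1500/48600 = 0.03086 m
Step 2: TS = 10*log10(a*L^2/(2*lambda)) = 10*log10(1.75*25^2/(2*0.03086)) = 42.48

42.48 dB


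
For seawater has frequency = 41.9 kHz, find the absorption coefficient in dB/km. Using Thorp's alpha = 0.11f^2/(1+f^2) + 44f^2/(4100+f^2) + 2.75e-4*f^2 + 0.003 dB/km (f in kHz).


f^2 = 1755.61
alpha = 0.11*1755.61/(1+1755.61) + 44*1755.61/(4100+1755.61) + 2.75e-4*1755.61 + 0.003 = 13.788

13.788 dB/km


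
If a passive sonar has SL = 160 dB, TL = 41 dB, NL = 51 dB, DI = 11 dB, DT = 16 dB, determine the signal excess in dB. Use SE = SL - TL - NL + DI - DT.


63 dB


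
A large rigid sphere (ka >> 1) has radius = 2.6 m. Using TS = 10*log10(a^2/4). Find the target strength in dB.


TS = 10*log10(2.6^2 / 4) = 10*log10(1.69) = 2.28

2.28 dB


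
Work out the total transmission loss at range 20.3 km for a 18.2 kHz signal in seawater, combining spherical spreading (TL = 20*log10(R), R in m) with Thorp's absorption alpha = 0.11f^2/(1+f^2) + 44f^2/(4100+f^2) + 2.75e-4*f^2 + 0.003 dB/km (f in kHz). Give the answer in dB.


Step 1 (Thorp): alpha = 0.11*331.24/(1+331.24) + 44*331.24/(4100+331.24) + 2.75e-4*331.24 + 0.003 = 3.4928 dB/km
Step 2: TL_spread = 20*log10(20300) = 86.15 dB
Step 3: TL_abs = alpha*R = 3.4928 * 20.3 = 70.9 dB
Step 4: TL_total = 86.15 + 70.9 = 157.05

157.05 dB


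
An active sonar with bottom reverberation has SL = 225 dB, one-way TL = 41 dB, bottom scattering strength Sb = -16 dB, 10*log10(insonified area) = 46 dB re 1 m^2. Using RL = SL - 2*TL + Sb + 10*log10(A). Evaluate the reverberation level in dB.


173 dB


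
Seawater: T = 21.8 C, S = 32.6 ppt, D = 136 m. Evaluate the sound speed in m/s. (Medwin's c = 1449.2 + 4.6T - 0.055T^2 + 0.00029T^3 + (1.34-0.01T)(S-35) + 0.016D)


c = 1449.2 + 4.6*21.8 - 0.055*21.8^2 + 0.00029*21.8^3 + (1.34 - 0.01*21.8)*(32.6 - 35) + 0.016*136 = 1525.83

1525.83 m/s


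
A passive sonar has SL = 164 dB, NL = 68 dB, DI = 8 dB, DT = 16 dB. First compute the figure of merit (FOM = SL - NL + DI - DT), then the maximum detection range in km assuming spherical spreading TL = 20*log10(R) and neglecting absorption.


Step 1: FOM = SL - NL + DI - DT = 164 - 68 + 8 - 16 = 88 dB
Step 2: at max range FOM = TL = 20*log10(R), so R = 10^(88/20) = 25118.86 m = 25.12 km

25.12 km


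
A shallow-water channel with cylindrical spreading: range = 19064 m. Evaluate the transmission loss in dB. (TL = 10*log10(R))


TL = 10*log10(19064) = 42.8

42.8 dB


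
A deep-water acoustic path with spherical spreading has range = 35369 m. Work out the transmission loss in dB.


90.97 dB


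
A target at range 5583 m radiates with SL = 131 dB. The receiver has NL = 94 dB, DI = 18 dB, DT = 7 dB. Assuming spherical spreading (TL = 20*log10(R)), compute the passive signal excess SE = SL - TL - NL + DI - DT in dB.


-26.94 dB


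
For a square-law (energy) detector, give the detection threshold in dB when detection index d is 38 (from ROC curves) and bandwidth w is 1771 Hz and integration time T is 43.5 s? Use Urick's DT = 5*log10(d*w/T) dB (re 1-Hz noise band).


15.95 dB


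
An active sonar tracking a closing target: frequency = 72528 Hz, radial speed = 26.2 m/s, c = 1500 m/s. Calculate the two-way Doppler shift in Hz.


2533.64 Hz


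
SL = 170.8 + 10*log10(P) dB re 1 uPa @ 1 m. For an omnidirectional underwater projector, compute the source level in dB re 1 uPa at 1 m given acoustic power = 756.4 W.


SL = 170.8 + 10*log10(756.4) = 170.8 + 28.79 = 199.59

199.59 dB


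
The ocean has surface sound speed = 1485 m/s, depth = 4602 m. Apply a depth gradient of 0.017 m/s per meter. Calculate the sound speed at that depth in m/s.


c = 1485 + 0.017 * 4602 = 1563.234

1563.234 m/s


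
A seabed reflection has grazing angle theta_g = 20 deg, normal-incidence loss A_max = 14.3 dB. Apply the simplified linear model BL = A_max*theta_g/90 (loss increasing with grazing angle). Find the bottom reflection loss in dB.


3.18 dB


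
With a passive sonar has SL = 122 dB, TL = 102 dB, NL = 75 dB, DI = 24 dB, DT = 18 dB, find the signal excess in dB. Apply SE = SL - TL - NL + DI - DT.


-49 dB


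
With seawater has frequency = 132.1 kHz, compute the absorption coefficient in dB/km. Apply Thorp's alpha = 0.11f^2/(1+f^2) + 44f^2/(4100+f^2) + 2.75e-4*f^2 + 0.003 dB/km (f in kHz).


f^2 = 17450.41
alpha = 0.11*17450.41/(1+17450.41) + 44*17450.41/(4100+17450.41) + 2.75e-4*17450.41 + 0.003 = 40.541

40.541 dB/km


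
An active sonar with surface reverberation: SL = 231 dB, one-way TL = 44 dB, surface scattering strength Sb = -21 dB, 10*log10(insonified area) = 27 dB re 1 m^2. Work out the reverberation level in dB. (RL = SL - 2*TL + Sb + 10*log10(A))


149 dB


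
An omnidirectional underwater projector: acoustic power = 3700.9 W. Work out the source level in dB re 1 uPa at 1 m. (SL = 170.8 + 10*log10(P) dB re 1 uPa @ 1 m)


SL = 170.8 + 10*log10(3700.9) = 170.8 + 35.68 = 206.48

206.48 dB
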